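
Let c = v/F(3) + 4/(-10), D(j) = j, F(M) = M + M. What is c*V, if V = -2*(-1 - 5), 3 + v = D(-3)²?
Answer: 36/5 ≈ 7.2000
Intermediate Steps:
F(M) = 2*M
v = 6 (v = -3 + (-3)² = -3 + 9 = 6)
c = ⅗ (c = 6/((2*3)) + 4/(-10) = 6/6 + 4*(-⅒) = 6*(⅙) - ⅖ = 1 - ⅖ = ⅗ ≈ 0.60000)
V = 12 (V = -2*(-6) = 12)
c*V = (⅗)*12 = 36/5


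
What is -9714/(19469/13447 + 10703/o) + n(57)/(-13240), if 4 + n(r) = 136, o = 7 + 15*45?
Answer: -26807161308057/47303239790 ≈ -566.71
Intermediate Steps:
o = 682 (o = 7 + 675 = 682)
n(r) = 132 (n(r) = -4 + 136 = 132)
-9714/(19469/13447 + 10703/o) + n(57)/(-13240) = -9714/(19469/13447 + 10703/682) + 132/(-13240) = -9714/(19469*(1/13447) + 10703*(1/682)) + 132*(-1/13240) = -9714/(19469/13447 + 973/62) - 33/3310 = -9714/14291009/833714 - 33/3310 = -9714*833714/14291009 - 33/3310 = -8098697796/14291009 - 33/3310 = -26807161308057/47303239790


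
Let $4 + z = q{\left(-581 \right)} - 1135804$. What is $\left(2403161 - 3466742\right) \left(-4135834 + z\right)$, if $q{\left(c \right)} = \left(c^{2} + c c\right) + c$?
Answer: $4889389278681$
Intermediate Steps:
$q{\left(c \right)} = c + 2 c^{2}$ ($q{\left(c \right)} = \left(c^{2} + c^{2}\right) + c = 2 c^{2} + c = c + 2 c^{2}$)
$z = -461267$ ($z = -4 - \left(1135804 + 581 \left(1 + 2 \left(-581\right)\right)\right) = -4 - \left(1135804 + 581 \left(1 - 1162\right)\right) = -4 - 461263 = -461267$)
$\left(2403161 - 3466742\right) \left(-4135834 + z\right) = \left(2403161 - 3466742\right) \left(-4135834 - 461267\right) = \left(-1063581\right) \left(-4597101\right) = 4889389278681$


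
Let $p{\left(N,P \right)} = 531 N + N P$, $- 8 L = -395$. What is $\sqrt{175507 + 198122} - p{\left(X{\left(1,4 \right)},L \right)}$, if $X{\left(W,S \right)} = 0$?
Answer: $\sqrt{373629} \approx 611.25$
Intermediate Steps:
$L = \frac{395}{8}$ ($L = \left(- \frac{1}{8}\right) \left(-395\right) = \frac{395}{8} \approx 49.375$)
$\sqrt{175507 + 198122} - p{\left(X{\left(1,4 \right)},L \right)} = \sqrt{175507 + 198122} - 0 \left(531 + \frac{395}{8}\right) = \sqrt{373629} - 0 \cdot \frac{4643}{8} = \sqrt{373629} - 0 = \sqrt{373629} + 0 = \sqrt{373629}$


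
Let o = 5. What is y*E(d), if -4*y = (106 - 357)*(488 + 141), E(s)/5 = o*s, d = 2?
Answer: 3946975/2 ≈ 1.9735e+6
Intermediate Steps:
E(s) = 25*s (E(s) = 5*(5*s) = 25*s)
y = 157879/4 (y = -(106 - 357)*(488 + 141)/4 = -(-251)*629/4 = -¼*(-157879) = 157879/4 ≈ 39470.)
y*E(d) = 157879*(25*2)/4 = (157879/4)*50 = 3946975/2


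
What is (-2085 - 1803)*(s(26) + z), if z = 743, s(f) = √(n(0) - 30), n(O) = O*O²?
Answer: -2888784 - 3888*I*√30 ≈ -2.8888e+6 - 21295.0*I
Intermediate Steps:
n(O) = O³
s(f) = I*√30 (s(f) = √(0³ - 30) = √(0 - 30) = √(-30) = I*√30)
(-2085 - 1803)*(s(26) + z) = (-2085 - 1803)*(I*√30 + 743) = -3888*(743 + I*√30) = -2888784 - 3888*I*√30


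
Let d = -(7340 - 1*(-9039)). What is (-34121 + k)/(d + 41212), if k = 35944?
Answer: 1823/24833 ≈ 0.073410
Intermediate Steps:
d = -16379 (d = -(7340 + 9039) = -1*16379 = -16379)
(-34121 + k)/(d + 41212) = (-34121 + 35944)/(-16379 + 41212) = 1823/24833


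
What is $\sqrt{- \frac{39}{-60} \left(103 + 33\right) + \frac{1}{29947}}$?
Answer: $\frac{3 \sqrt{220219906285}}{149735} \approx 9.4021$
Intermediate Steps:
$\sqrt{- \frac{39}{-60} \left(103 + 33\right) + \frac{1}{29947}} = \sqrt{\left(-39\right) \left(- \frac{1}{60}\right) 136 + \frac{1}{29947}} = \sqrt{\frac{13}{20} \cdot 136 + \frac{1}{29947}} = \sqrt{\frac{442}{5} + \frac{1}{29947}} = \sqrt{\frac{13236579}{149735}} = \frac{3 \sqrt{220219906285}}{149735}$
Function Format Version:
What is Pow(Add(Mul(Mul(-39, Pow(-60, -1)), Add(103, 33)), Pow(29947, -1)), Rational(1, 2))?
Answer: Mul(Rational(3, 149735), Pow(220219906285, Rational(1, 2))) ≈ 9.4021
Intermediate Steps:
Pow(Add(Mul(Mul(-39, Pow(-60, -1)), Add(103, 33)), Pow(29947, -1)), Rational(1, 2)) = Pow(Add(Mul(Mul(-39, Rational(-1, 60)), 136), Rational(1, 29947)), Rational(1, 2)) = Pow(Add(Mul(Rational(13, 20), 136), Rational(1, 29947)), Rational(1, 2)) = Pow(Add(Rational(442, 5), Rational(1, 29947)), Rational(1, 2)) = Pow(Rational(13236579, 149735), Rational(1, 2)) = Mul(Rational(3, 149735), Pow(220219906285, Rational(1, 2)))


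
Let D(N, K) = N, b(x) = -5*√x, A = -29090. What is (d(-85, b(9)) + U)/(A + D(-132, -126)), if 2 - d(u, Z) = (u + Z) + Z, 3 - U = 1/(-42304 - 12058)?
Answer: -343339/83608756 ≈ -0.0041065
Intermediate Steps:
U = 163087/54362 (U = 3 - 1/(-42304 - 12058) = 3 - 1/(-54362) = 3 - 1*(-1/54362) = 3 + 1/54362 = 163087/54362 ≈ 3.0000)
d(u, Z) = 2 - u - 2*Z (d(u, Z) = 2 - ((u + Z) + Z) = 2 - ((Z + u) + Z) = 2 - (u + 2*Z) = 2 + (-u - 2*Z) = 2 - u - 2*Z)
(d(-85, b(9)) + U)/(A + D(-132, -126)) = ((2 - 1*(-85) - (-10)*√9) + 163087/54362)/(-29090 - 132) = ((2 + 85 - (-10)*3) + 163087/54362)/(-29222) = ((2 + 85 - 2*(-15)) + 163087/54362)*(-1/29222) = ((2 + 85 + 30) + 163087/54362)*(-1/29222) = (117 + 163087/54362)*(-1/29222) = (6523441/54362)*(-1/29222) = -343339/83608756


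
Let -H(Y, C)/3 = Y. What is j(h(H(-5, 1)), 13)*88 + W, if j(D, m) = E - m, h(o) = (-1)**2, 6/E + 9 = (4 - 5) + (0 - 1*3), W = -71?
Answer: -16323/13 ≈ -1255.6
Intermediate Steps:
H(Y, C) = -3*Y
E = -6/13 (E = 6/(-9 + ((4 - 5) + (0 - 1*3))) = 6/(-9 + (-1 + (0 - 3))) = 6/(-9 + (-1 - 3)) = 6/(-9 - 4) = 6/(-13) = 6*(-1/13) = -6/13 ≈ -0.46154)
h(o) = 1
j(D, m) = -6/13 - m
j(h(H(-5, 1)), 13)*88 + W = (-6/13 - 1*13)*88 - 71 = (-6/13 - 13)*88 - 71 = -175/13*88 - 71 = -15400/13 - 71 = -16323/13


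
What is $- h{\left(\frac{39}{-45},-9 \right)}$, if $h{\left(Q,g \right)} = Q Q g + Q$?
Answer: $\frac{572}{75} \approx 7.6267$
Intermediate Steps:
$h{\left(Q,g \right)} = Q + g Q^{2}$ ($h{\left(Q,g \right)} = Q^{2} g + Q = g Q^{2} + Q = Q + g Q^{2}$)
$- h{\left(\frac{39}{-45},-9 \right)} = - \frac{39}{-45} \left(1 + \frac{39}{-45} \left(-9\right)\right) = - 39 \left(- \frac{1}{45}\right) \left(1 + 39 \left(- \frac{1}{45}\right) \left(-9\right)\right) = - \frac{\left(-13\right) \left(1 - - \frac{39}{5}\right)}{15} = - \frac{\left(-13\right) \left(1 + \frac{39}{5}\right)}{15} = - \frac{\left(-13\right) 44}{15 \cdot 5} = \left(-1\right) \left(- \frac{572}{75}\right) = \frac{572}{75}$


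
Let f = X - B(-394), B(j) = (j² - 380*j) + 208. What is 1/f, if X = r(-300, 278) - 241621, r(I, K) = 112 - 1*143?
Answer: -1/546816 ≈ -1.8288e-6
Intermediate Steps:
r(I, K) = -31 (r(I, K) = 112 - 143 = -31)
B(j) = 208 + j² - 380*j
X = -241652 (X = -31 - 241621 = -241652)
f = -546816 (f = -241652 - (208 + (-394)² - 380*(-394)) = -241652 - (208 + 155236 + 149720) = -241652 - 1*305164 = -241652 - 305164 = -546816)
1/f = 1/(-546816) = -1/546816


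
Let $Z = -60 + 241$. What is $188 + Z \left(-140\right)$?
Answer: $-25152$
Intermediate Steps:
$Z = 181$
$188 + Z \left(-140\right) = 188 + 181 \left(-140\right) = 188 - 25340 = -25152$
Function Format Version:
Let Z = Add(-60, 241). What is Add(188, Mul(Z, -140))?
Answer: -25152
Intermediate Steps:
Z = 181
Add(188, Mul(Z, -140)) = Add(188, Mul(181, -140)) = Add(188, -25340) = -25152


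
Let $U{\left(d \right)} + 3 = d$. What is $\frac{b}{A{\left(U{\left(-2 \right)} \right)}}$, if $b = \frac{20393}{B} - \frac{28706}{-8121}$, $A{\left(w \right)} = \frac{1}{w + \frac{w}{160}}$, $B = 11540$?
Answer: $- \frac{79997485673}{2998922880} \approx -26.675$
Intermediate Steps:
$U{\left(d \right)} = -3 + d$
$A{\left(w \right)} = \frac{160}{161 w}$ ($A{\left(w \right)} = \frac{1}{w + w \frac{1}{160}} = \frac{1}{w + \frac{w}{160}} = \frac{1}{\frac{161}{160} w} = \frac{160}{161 w}$)
$b = \frac{496878793}{93716340}$ ($b = \frac{20393}{11540} - \frac{28706}{-8121} = 20393 \cdot \frac{1}{11540} - - \frac{28706}{8121} = \frac{20393}{11540} + \frac{28706}{8121} = \frac{496878793}{93716340} \approx 5.3019$)
$\frac{b}{A{\left(U{\left(-2 \right)} \right)}} = \frac{496878793}{93716340 \frac{160}{161 \left(-3 - 2\right)}} = \frac{496878793}{93716340 \frac{160}{161 \left(-5\right)}} = \frac{496878793}{93716340 \cdot \frac{160}{161} \left(- \frac{1}{5}\right)} = \frac{496878793}{93716340 \left(- \frac{32}{161}\right)} = \frac{496878793}{93716340} \left(- \frac{161}{32}\right) = - \frac{79997485673}{2998922880}$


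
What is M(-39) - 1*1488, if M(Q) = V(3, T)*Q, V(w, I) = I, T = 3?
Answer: -1605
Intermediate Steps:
M(Q) = 3*Q
M(-39) - 1*1488 = 3*(-39) - 1*1488 = -117 - 1488 = -1605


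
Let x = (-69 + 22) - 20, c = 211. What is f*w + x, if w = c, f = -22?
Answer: -4709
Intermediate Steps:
w = 211
x = -67 (x = -47 - 20 = -67)
f*w + x = -22*211 - 67 = -4642 - 67 = -4709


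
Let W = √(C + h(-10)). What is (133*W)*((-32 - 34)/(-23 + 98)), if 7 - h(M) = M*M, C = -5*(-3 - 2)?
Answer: -5852*I*√17/25 ≈ -965.14*I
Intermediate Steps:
C = 25 (C = -5*(-5) = 25)
h(M) = 7 - M² (h(M) = 7 - M*M = 7 - M²)
W = 2*I*√17 (W = √(25 + (7 - 1*(-10)²)) = √(25 + (7 - 1*100)) = √(25 + (7 - 100)) = √(25 - 93) = √(-68) = 2*I*√17 ≈ 8.2462*I)
(133*W)*((-32 - 34)/(-23 + 98)) = (133*(2*I*√17))*((-32 - 34)/(-23 + 98)) = (266*I*√17)*(-66/75) = (266*I*√17)*(-66*1/75) = (266*I*√17)*(-22/25) = -5852*I*√17/25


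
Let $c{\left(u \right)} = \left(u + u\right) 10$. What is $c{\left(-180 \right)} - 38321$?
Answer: $-41921$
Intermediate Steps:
$c{\left(u \right)} = 20 u$ ($c{\left(u \right)} = 2 u 10 = 20 u$)
$c{\left(-180 \right)} - 38321 = 20 \left(-180\right) - 38321 = -3600 - 38321 = -41921$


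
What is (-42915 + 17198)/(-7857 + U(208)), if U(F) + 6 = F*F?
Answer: -25717/35401 ≈ -0.72645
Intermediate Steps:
U(F) = -6 + F**2 (U(F) = -6 + F*F = -6 + F**2)
(-42915 + 17198)/(-7857 + U(208)) = (-42915 + 17198)/(-7857 + (-6 + 208**2)) = -25717/(-7857 + (-6 + 43264)) = -25717/(-7857 + 43258) = -25717/35401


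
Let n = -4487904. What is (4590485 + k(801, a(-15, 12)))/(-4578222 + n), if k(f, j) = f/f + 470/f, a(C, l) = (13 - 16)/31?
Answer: -1838489878/3630983463 ≈ -0.50633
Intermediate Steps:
a(C, l) = -3/31 (a(C, l) = -3*1/31 = -3/31)
k(f, j) = 1 + 470/f
(4590485 + k(801, a(-15, 12)))/(-4578222 + n) = (4590485 + (470 + 801)/801)/(-4578222 - 4487904) = (4590485 + (1/801)*1271)/(-9066126) = (4590485 + 1271/801)*(-1/9066126) = (3676979756/801)*(-1/9066126) = -1838489878/3630983463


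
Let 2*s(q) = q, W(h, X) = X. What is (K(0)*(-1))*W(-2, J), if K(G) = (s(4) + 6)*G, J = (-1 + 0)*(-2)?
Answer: 0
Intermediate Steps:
J = 2 (J = -1*(-2) = 2)
s(q) = q/2
K(G) = 8*G (K(G) = ((½)*4 + 6)*G = (2 + 6)*G = 8*G)
(K(0)*(-1))*W(-2, J) = ((8*0)*(-1))*2 = (0*(-1))*2 = 0*2 = 0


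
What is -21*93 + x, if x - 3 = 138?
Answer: -1812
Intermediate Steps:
x = 141 (x = 3 + 138 = 141)
-21*93 + x = -21*93 + 141 = -1953 + 141 = -1812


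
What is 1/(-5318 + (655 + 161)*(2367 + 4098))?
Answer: 1/5270122 ≈ 1.8975e-7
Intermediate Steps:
1/(-5318 + (655 + 161)*(2367 + 4098)) = 1/(-5318 + 816*6465) = 1/(-5318 + 5275440) = 1/5270122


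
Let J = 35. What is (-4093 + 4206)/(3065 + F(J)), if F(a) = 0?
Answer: 113/3065 ≈ 0.036868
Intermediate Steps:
(-4093 + 4206)/(3065 + F(J)) = (-4093 + 4206)/(3065 + 0) = 113/3065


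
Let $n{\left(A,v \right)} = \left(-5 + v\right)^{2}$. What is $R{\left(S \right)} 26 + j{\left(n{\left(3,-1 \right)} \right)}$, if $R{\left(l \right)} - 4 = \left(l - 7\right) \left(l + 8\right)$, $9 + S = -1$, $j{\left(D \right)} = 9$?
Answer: $997$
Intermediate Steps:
$S = -10$ ($S = -9 - 1 = -10$)
$R{\left(l \right)} = 4 + \left(-7 + l\right) \left(8 + l\right)$ ($R{\left(l \right)} = 4 + \left(l - 7\right) \left(l + 8\right) = 4 + \left(-7 + l\right) \left(8 + l\right)$)
$R{\left(S \right)} 26 + j{\left(n{\left(3,-1 \right)} \right)} = \left(-52 - 10 + \left(-10\right)^{2}\right) 26 + 9 = \left(-52 - 10 + 100\right) 26 + 9 = 38 \cdot 26 + 9 = 988 + 9 = 997$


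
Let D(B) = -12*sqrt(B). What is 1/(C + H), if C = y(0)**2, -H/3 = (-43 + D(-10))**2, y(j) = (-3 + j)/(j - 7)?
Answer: 49*I/(258*(-233*I + 588*sqrt(10))) ≈ -1.2601e-5 + 0.00010056*I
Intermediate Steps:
y(j) = (-3 + j)/(-7 + j)
H = -3*(-43 - 12*I*sqrt(10))**2 ≈ -1227.0 - 9790.4*I
C = 9/49 (C = ((-3 + 0)/(-7 + 0))**2 = (-3/(-7))**2 = (-1/7*(-3))**2 = (3/7)**2 = 9/49 ≈ 0.18367)
1/(C + H) = 1/(9/49 + (-1227 - 3096*I*sqrt(10))) = 1/(-60114/49 - 3096*I*sqrt(10))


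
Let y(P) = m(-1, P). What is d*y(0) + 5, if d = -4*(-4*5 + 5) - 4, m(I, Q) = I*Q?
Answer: 5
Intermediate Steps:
y(P) = -P
d = 56 (d = -4*(-20 + 5) - 4 = -4*(-15) - 4 = 60 - 4 = 56)
d*y(0) + 5 = 56*(-1*0) + 5 = 56*0 + 5 = 0 + 5 = 5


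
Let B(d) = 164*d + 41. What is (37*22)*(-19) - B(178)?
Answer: -44699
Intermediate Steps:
B(d) = 41 + 164*d
(37*22)*(-19) - B(178) = (37*22)*(-19) - (41 + 164*178) = 814*(-19) - (41 + 29192) = -15466 - 1*29233 = -15466 - 29233 = -44699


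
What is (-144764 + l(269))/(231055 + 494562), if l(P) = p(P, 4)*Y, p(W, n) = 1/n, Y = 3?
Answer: -579053/2902468 ≈ -0.19950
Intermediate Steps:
l(P) = 3/4
(-144764 + l(269))/(231055 + 494562) = (-144764 + 3/4)/(231055 + 494562) = -579053/4/725617 = -579053/4*1/725617 = -579053/2902468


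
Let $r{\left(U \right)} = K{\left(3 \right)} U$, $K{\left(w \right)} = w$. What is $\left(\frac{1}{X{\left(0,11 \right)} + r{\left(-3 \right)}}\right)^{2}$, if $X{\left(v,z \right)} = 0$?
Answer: $\frac{1}{81} \approx 0.012346$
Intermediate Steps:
$r{\left(U \right)} = 3 U$
$\left(\frac{1}{X{\left(0,11 \right)} + r{\left(-3 \right)}}\right)^{2} = \left(\frac{1}{0 + 3 \left(-3\right)}\right)^{2} = \left(\frac{1}{0 - 9}\right)^{2} = \left(\frac{1}{-9}\right)^{2} = \left(- \frac{1}{9}\right)^{2} = \frac{1}{81}$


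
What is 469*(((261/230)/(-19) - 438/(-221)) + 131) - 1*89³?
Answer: -620631326349/965770 ≈ -6.4263e+5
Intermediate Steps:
469*(((261/230)/(-19) - 438/(-221)) + 131) - 1*89³ = 469*(((261*(1/230))*(-1/19) - 438*(-1/221)) + 131) - 1*704969 = 469*(((261/230)*(-1/19) + 438/221) + 131) - 704969 = 469*((-261/4370 + 438/221) + 131) - 704969 = 469*(1856379/965770 + 131) - 704969 = 469*(128372249/965770) - 704969 = 60206584781/965770 - 704969 = -620631326349/965770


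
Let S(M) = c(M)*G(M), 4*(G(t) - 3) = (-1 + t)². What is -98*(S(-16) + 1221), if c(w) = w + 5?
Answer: -77077/2 ≈ -38539.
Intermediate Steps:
c(w) = 5 + w
G(t) = 3 + (-1 + t)²/4
S(M) = (3 + (-1 + M)²/4)*(5 + M) (S(M) = (5 + M)*(3 + (-1 + M)²/4) = (3 + (-1 + M)²/4)*(5 + M))
-98*(S(-16) + 1221) = -98*((5 - 16)*(12 + (-1 - 16)²)/4 + 1221) = -98*((¼)*(-11)*(12 + (-17)²) + 1221) = -98*((¼)*(-11)*(12 + 289) + 1221) = -98*((¼)*(-11)*301 + 1221) = -98*(-3311/4 + 1221) = -98*1573/4 = -77077/2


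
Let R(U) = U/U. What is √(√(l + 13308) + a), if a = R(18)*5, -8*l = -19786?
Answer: √(20 + 50*√101)/2 ≈ 11.429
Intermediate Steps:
l = 9893/4 (l = -⅛*(-19786) = 9893/4 ≈ 2473.3)
R(U) = 1
a = 5 (a = 1*5 = 5)
√(√(l + 13308) + a) = √(√(9893/4 + 13308) + 5) = √(√(63125/4) + 5) = √(25*√101/2 + 5) = √(5 + 25*√101/2)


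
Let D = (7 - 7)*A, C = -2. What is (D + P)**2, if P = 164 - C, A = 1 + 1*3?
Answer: 27556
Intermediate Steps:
A = 4 (A = 1 + 3 = 4)
P = 166 (P = 164 - 1*(-2) = 164 + 2 = 166)
D = 0 (D = (7 - 7)*4 = 0*4 = 0)
(D + P)**2 = (0 + 166)**2 = 166**2 = 27556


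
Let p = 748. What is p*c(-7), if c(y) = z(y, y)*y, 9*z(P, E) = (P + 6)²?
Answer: -5236/9 ≈ -581.78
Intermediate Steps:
z(P, E) = (6 + P)²/9 (z(P, E) = (P + 6)²/9 = (6 + P)²/9)
c(y) = y*(6 + y)²/9 (c(y) = ((6 + y)²/9)*y = y*(6 + y)²/9)
p*c(-7) = 748*((⅑)*(-7)*(6 - 7)²) = 748*((⅑)*(-7)*(-1)²) = 748*((⅑)*(-7)*1) = 748*(-7/9) = -5236/9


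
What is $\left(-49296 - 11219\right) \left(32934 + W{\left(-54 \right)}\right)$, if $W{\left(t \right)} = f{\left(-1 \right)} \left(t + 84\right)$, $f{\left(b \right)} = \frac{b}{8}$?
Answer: $- \frac{7971096315}{4} \approx -1.9928 \cdot 10^{9}$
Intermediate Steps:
$f{\left(b \right)} = \frac{b}{8}$ ($f{\left(b \right)} = b \frac{1}{8} = \frac{b}{8}$)
$W{\left(t \right)} = - \frac{21}{2} - \frac{t}{8}$ ($W{\left(t \right)} = \frac{1}{8} \left(-1\right) \left(t + 84\right) = - \frac{84 + t}{8} = - \frac{21}{2} - \frac{t}{8}$)
$\left(-49296 - 11219\right) \left(32934 + W{\left(-54 \right)}\right) = \left(-49296 - 11219\right) \left(32934 - \frac{15}{4}\right) = - 60515 \left(32934 + \left(- \frac{21}{2} + \frac{27}{4}\right)\right) = - 60515 \left(32934 - \frac{15}{4}\right) = \left(-60515\right) \frac{131721}{4} = - \frac{7971096315}{4}$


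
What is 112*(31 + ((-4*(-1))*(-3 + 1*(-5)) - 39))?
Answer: -4480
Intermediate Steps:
112*(31 + ((-4*(-1))*(-3 + 1*(-5)) - 39)) = 112*(31 + (4*(-3 - 5) - 39)) = 112*(31 + (4*(-8) - 39)) = 112*(31 + (-32 - 39)) = 112*(31 - 71) = 112*(-40) = -4480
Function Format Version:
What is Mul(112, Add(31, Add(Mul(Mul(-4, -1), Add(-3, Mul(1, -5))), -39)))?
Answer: -4480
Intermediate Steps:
Mul(112, Add(31, Add(Mul(Mul(-4, -1), Add(-3, Mul(1, -5))), -39))) = Mul(112, Add(31, Add(Mul(4, Add(-3, -5)), -39))) = Mul(112, Add(31, Add(Mul(4, -8), -39))) = Mul(112, Add(31, Add(-32, -39))) = Mul(112, Add(31, -71)) = Mul(112, -40) = -4480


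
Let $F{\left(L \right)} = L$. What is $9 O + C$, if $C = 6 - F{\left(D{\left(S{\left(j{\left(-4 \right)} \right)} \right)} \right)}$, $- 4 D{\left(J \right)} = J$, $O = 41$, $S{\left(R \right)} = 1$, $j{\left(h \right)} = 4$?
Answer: $\frac{1501}{4} \approx 375.25$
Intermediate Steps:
$D{\left(J \right)} = - \frac{J}{4}$
$C = \frac{25}{4}$ ($C = 6 - \left(- \frac{1}{4}\right) 1 = 6 - - \frac{1}{4} = 6 + \frac{1}{4} = \frac{25}{4} \approx 6.25$)
$9 O + C = 9 \cdot 41 + \frac{25}{4} = 369 + \frac{25}{4} = \frac{1501}{4}$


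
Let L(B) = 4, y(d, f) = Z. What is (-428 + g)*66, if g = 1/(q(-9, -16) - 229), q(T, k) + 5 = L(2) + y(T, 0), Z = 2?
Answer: -1073435/38 ≈ -28248.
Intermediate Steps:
y(d, f) = 2
q(T, k) = 1 (q(T, k) = -5 + (4 + 2) = -5 + 6 = 1)
g = -1/228 (g = 1/(1 - 229) = 1/(-228) = -1/228 ≈ -0.0043860)
(-428 + g)*66 = (-428 - 1/228)*66 = -97585/228*66 = -1073435/38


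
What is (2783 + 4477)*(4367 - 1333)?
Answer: 22026840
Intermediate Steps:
(2783 + 4477)*(4367 - 1333) = 7260*3034 = 22026840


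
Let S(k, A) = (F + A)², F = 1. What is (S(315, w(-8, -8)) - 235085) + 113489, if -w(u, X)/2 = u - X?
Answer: -121595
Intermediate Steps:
w(u, X) = -2*u + 2*X (w(u, X) = -2*(u - X) = -2*u + 2*X)
S(k, A) = (1 + A)²
(S(315, w(-8, -8)) - 235085) + 113489 = ((1 + (-2*(-8) + 2*(-8)))² - 235085) + 113489 = ((1 + (16 - 16))² - 235085) + 113489 = ((1 + 0)² - 235085) + 113489 = (1² - 235085) + 113489 = (1 - 235085) + 113489 = -235084 + 113489 = -121595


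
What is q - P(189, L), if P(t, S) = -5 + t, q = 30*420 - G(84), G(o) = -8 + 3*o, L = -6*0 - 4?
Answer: 12172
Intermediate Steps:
L = -4 (L = 0 - 4 = -4)
q = 12356 (q = 30*420 - (-8 + 3*84) = 12600 - (-8 + 252) = 12600 - 1*244 = 12600 - 244 = 12356)
q - P(189, L) = 12356 - (-5 + 189) = 12356 - 1*184 = 12356 - 184 = 12172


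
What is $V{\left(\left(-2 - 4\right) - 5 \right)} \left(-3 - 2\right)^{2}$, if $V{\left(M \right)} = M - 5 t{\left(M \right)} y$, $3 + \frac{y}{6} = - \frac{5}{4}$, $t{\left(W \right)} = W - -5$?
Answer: $210375$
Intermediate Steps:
$t{\left(W \right)} = 5 + W$ ($t{\left(W \right)} = W + 5 = 5 + W$)
$y = - \frac{51}{2}$ ($y = -18 + 6 \left(- \frac{5}{4}\right) = -18 - \frac{15}{2} = - \frac{51}{2} \approx -25.5$)
$V{\left(M \right)} = M \left(\frac{1275}{2} + \frac{255 M}{2}\right)$ ($V{\left(M \right)} = M - 5 \left(5 + M\right) \left(- \frac{51}{2}\right) = M \left(-25 - 5 M\right) \left(- \frac{51}{2}\right) = M \left(\frac{1275}{2} + \frac{255 M}{2}\right)$)
$V{\left(\left(-2 - 4\right) - 5 \right)} \left(-3 - 2\right)^{2} = \frac{255 \left(\left(-2 - 4\right) - 5\right) \left(5 - 11\right)}{2} \left(-3 - 2\right)^{2} = \frac{255 \left(-6 - 5\right) \left(5 - 11\right)}{2} \left(-5\right)^{2} = \frac{255}{2} \left(-11\right) \left(5 - 11\right) 25 = \frac{255}{2} \left(-11\right) \left(-6\right) 25 = 8415 \cdot 25 = 210375$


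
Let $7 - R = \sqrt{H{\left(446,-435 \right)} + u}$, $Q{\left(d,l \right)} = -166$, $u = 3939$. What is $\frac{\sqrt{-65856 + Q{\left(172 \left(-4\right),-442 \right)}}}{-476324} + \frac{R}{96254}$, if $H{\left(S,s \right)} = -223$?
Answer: $\frac{7}{96254} - \frac{\sqrt{929}}{48127} - \frac{i \sqrt{66022}}{476324} \approx -0.00056059 - 0.00053944 i$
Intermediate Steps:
$R = 7 - 2 \sqrt{929}$ ($R = 7 - \sqrt{-223 + 3939} = 7 - \sqrt{3716} = 7 - 2 \sqrt{929} \approx -53.959$)
$\frac{\sqrt{-65856 + Q{\left(172 \left(-4\right),-442 \right)}}}{-476324} + \frac{R}{96254} = \frac{\sqrt{-65856 - 166}}{-476324} + \frac{7 - 2 \sqrt{929}}{96254} = \sqrt{-66022} \left(- \frac{1}{476324}\right) + \left(7 - 2 \sqrt{929}\right) \frac{1}{96254} = i \sqrt{66022} \left(- \frac{1}{476324}\right) + \left(\frac{7}{96254} - \frac{\sqrt{929}}{48127}\right) = - \frac{i \sqrt{66022}}{476324} + \left(\frac{7}{96254} - \frac{\sqrt{929}}{48127}\right) = \frac{7}{96254} - \frac{\sqrt{929}}{48127} - \frac{i \sqrt{66022}}{476324}$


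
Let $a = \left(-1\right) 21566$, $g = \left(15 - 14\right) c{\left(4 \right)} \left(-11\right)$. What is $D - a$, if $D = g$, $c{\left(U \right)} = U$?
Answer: $21522$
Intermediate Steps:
$g = -44$ ($g = \left(15 - 14\right) 4 \left(-11\right) = 1 \cdot 4 \left(-11\right) = 4 \left(-11\right) = -44$)
$D = -44$
$a = -21566$
$D - a = -44 - -21566 = -44 + 21566 = 21522$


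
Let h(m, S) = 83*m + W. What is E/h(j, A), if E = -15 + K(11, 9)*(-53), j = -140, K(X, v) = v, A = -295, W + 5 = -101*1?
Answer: 6/143 ≈ 0.041958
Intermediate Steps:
W = -106 (W = -5 - 101*1 = -5 - 101 = -106)
h(m, S) = -106 + 83*m (h(m, S) = 83*m - 106 = -106 + 83*m)
E = -492 (E = -15 + 9*(-53) = -15 - 477 = -492)
E/h(j, A) = -492/(-106 + 83*(-140)) = -492/(-106 - 11620) = -492/(-11726) = -492*(-1/11726) = 6/143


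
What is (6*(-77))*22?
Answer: -10164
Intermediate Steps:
(6*(-77))*22 = -462*22 = -10164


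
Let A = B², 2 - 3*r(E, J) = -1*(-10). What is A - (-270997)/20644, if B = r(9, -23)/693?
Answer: 1171315665493/89228343204 ≈ 13.127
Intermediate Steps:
r(E, J) = -8/3 (r(E, J) = ⅔ - (-1)*(-10)/3 = ⅔ - ⅓*10 = ⅔ - 10/3 = -8/3)
B = -8/2079 (B = -8/3/693 = -8/3*1/693 = -8/2079 ≈ -0.0038480)
A = 64/4322241 (A = (-8/2079)² = 64/4322241 ≈ 1.4807e-5)
A - (-270997)/20644 = 64/4322241 - (-270997)/20644 = 64/4322241 - 1*(-270997/20644) = 64/4322241 + 270997/20644 = 1171315665493/89228343204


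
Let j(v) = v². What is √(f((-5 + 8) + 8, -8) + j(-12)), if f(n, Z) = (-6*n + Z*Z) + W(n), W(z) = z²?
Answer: √263 ≈ 16.217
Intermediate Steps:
f(n, Z) = Z² + n² - 6*n (f(n, Z) = (-6*n + Z*Z) + n² = (-6*n + Z²) + n² = (Z² - 6*n) + n² = Z² + n² - 6*n)
√(f((-5 + 8) + 8, -8) + j(-12)) = √(((-8)² + ((-5 + 8) + 8)² - 6*((-5 + 8) + 8)) + (-12)²) = √((64 + (3 + 8)² - 6*(3 + 8)) + 144) = √((64 + 11² - 6*11) + 144) = √((64 + 121 - 66) + 144) = √(119 + 144) = √263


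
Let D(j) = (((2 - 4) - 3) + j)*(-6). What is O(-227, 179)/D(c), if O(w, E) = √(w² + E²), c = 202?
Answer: -√83570/1182 ≈ -0.24457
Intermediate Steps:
O(w, E) = √(E² + w²)
D(j) = 30 - 6*j (D(j) = ((-2 - 3) + j)*(-6) = (-5 + j)*(-6) = 30 - 6*j)
O(-227, 179)/D(c) = √(179² + (-227)²)/(30 - 6*202) = √(32041 + 51529)/(30 - 1212) = √83570/(-1182) = √83570*(-1/1182) = -√83570/1182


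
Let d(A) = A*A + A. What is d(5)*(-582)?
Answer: -17460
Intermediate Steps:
d(A) = A + A**2 (d(A) = A**2 + A = A + A**2)
d(5)*(-582) = (5*(1 + 5))*(-582) = (5*6)*(-582) = 30*(-582) = -17460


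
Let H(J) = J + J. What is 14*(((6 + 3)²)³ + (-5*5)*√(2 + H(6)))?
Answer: 7440174 - 350*√14 ≈ 7.4389e+6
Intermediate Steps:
H(J) = 2*J
14*(((6 + 3)²)³ + (-5*5)*√(2 + H(6))) = 14*(((6 + 3)²)³ + (-5*5)*√(2 + 2*6)) = 14*((9²)³ - 25*√(2 + 12)) = 14*(81³ - 25*√14) = 14*(531441 - 25*√14) = 7440174 - 350*√14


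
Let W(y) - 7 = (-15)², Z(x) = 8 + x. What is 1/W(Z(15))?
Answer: 1/232 ≈ 0.0043103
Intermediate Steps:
W(y) = 232 (W(y) = 7 + (-15)² = 7 + 225 = 232)
1/W(Z(15)) = 1/232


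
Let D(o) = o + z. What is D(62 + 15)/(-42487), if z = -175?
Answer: 98/42487 ≈ 0.0023066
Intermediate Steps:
D(o) = -175 + o (D(o) = o - 175 = -175 + o)
D(62 + 15)/(-42487) = (-175 + (62 + 15))/(-42487) = (-175 + 77)*(-1/42487) = -98*(-1/42487) = 98/42487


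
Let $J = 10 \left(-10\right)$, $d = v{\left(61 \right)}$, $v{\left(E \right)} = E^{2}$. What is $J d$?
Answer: $-372100$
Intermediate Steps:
$d = 3721$ ($d = 61^{2} = 3721$)
$J = -100$
$J d = \left(-100\right) 3721 = -372100$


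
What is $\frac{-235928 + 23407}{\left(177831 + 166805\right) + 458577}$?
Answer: $- \frac{212521}{803213} \approx -0.26459$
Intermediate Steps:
$\frac{-235928 + 23407}{\left(177831 + 166805\right) + 458577} = - \frac{212521}{344636 + 458577} = - \frac{212521}{803213}$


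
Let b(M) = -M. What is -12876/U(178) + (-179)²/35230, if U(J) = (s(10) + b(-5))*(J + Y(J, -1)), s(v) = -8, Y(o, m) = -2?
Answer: 19605797/775060 ≈ 25.296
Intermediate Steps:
U(J) = 6 - 3*J (U(J) = (-8 - 1*(-5))*(J - 2) = (-8 + 5)*(-2 + J) = -3*(-2 + J) = 6 - 3*J)
-12876/U(178) + (-179)²/35230 = -12876/(6 - 3*178) + (-179)²/35230 = -12876/(6 - 534) + 32041*(1/35230) = -12876/(-528) + 32041/35230 = -12876*(-1/528) + 32041/35230 = 1073/44 + 32041/35230 = 19605797/775060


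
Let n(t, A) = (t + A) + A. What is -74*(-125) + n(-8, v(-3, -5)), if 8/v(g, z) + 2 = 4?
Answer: 9250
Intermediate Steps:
v(g, z) = 4 (v(g, z) = 8/(-2 + 4) = 8/2 = 8*(1/2) = 4)
n(t, A) = t + 2*A (n(t, A) = (A + t) + A = t + 2*A)
-74*(-125) + n(-8, v(-3, -5)) = -74*(-125) + (-8 + 2*4) = 9250 + (-8 + 8) = 9250 + 0 = 9250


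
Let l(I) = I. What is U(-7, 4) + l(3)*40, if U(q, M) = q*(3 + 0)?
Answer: 99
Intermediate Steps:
U(q, M) = 3*q (U(q, M) = q*3 = 3*q)
U(-7, 4) + l(3)*40 = 3*(-7) + 3*40 = -21 + 120 = 99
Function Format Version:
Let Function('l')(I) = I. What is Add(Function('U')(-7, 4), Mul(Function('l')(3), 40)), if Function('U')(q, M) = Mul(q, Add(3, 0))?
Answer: 99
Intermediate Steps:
Function('U')(q, M) = Mul(3, q) (Function('U')(q, M) = Mul(q, 3) = Mul(3, q))
Add(Function('U')(-7, 4), Mul(Function('l')(3), 40)) = Add(Mul(3, -7), Mul(3, 40)) = Add(-21, 120) = 99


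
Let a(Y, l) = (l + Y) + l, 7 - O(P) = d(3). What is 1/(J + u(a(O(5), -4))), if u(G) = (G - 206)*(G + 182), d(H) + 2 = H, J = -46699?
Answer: -1/84139 ≈ -1.1885e-5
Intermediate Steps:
d(H) = -2 + H
O(P) = 6 (O(P) = 7 - (-2 + 3) = 7 - 1*1 = 7 - 1 = 6)
a(Y, l) = Y + 2*l (a(Y, l) = (Y + l) + l = Y + 2*l)
u(G) = (-206 + G)*(182 + G)
1/(J + u(a(O(5), -4))) = 1/(-46699 + (-37492 + (6 + 2*(-4))² - 24*(6 + 2*(-4)))) = 1/(-46699 + (-37492 + (6 - 8)² - 24*(6 - 8))) = 1/(-46699 + (-37492 + (-2)² - 24*(-2))) = 1/(-46699 + (-37492 + 4 + 48)) = 1/(-46699 - 37440) = 1/(-84139) = -1/84139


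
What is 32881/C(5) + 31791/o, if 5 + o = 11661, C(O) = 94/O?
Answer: 20418011/11656 ≈ 1751.7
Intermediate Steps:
o = 11656 (o = -5 + 11661 = 11656)
32881/C(5) + 31791/o = 32881/((94/5)) + 31791/11656 = 32881/((94*(⅕))) + 31791*(1/11656) = 32881/(94/5) + 31791/11656 = 32881*(5/94) + 31791/11656 = 164405/94 + 31791/11656 = 20418011/11656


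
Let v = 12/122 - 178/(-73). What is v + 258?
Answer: 1160170/4453 ≈ 260.54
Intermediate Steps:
v = 11296/4453 (v = 12*(1/122) - 178*(-1/73) = 6/61 + 178/73 = 11296/4453 ≈ 2.5367)
v + 258 = 11296/4453 + 258 = 1160170/4453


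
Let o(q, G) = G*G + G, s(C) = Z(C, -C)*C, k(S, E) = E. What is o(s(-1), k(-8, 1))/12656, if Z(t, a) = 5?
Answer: 1/6328 ≈ 0.00015803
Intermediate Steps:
s(C) = 5*C
o(q, G) = G + G² (o(q, G) = G² + G = G + G²)
o(s(-1), k(-8, 1))/12656 = (1*(1 + 1))/12656 = (1*2)*(1/12656) = 2*(1/12656) = 1/6328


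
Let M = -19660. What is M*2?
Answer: -39320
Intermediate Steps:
M*2 = -19660*2 = -39320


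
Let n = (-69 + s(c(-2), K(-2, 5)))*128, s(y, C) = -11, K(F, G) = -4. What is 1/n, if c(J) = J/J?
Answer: -1/10240 ≈ -9.7656e-5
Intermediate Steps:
c(J) = 1
n = -10240 (n = (-69 - 11)*128 = -80*128 = -10240)
1/n = 1/(-10240) = -1/10240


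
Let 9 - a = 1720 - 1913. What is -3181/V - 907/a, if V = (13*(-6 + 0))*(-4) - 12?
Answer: -457331/30300 ≈ -15.093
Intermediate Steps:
V = 300 (V = (13*(-6))*(-4) - 12 = -78*(-4) - 12 = 312 - 12 = 300)
a = 202 (a = 9 - (1720 - 1913) = 9 - 1*(-193) = 9 + 193 = 202)
-3181/V - 907/a = -3181/300 - 907/202 = -457331/30300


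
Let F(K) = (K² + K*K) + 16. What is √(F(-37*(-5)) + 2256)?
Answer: 3*√7858 ≈ 265.94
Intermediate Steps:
F(K) = 16 + 2*K² (F(K) = (K² + K²) + 16 = 2*K² + 16 = 16 + 2*K²)
√(F(-37*(-5)) + 2256) = √((16 + 2*(-37*(-5))²) + 2256) = √((16 + 2*185²) + 2256) = √((16 + 2*34225) + 2256) = √((16 + 68450) + 2256) = √(68466 + 2256) = √70722 = 3*√7858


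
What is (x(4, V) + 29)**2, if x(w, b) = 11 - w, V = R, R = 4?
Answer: 1296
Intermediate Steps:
V = 4
(x(4, V) + 29)**2 = ((11 - 1*4) + 29)**2 = ((11 - 4) + 29)**2 = (7 + 29)**2 = 36**2 = 1296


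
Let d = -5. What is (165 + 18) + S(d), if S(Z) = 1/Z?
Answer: 914/5 ≈ 182.80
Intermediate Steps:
(165 + 18) + S(d) = (165 + 18) + 1/(-5) = 183 - ⅕ = 914/5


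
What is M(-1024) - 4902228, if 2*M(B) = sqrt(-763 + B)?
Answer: -4902228 + I*sqrt(1787)/2 ≈ -4.9022e+6 + 21.136*I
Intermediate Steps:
M(B) = sqrt(-763 + B)/2
M(-1024) - 4902228 = sqrt(-763 - 1024)/2 - 4902228 = sqrt(-1787)/2 - 4902228 = (I*sqrt(1787))/2 - 4902228 = I*sqrt(1787)/2 - 4902228 = -4902228 + I*sqrt(1787)/2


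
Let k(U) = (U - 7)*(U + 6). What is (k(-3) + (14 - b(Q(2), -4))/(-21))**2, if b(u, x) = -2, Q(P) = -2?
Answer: 417316/441 ≈ 946.29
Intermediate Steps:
k(U) = (-7 + U)*(6 + U)
(k(-3) + (14 - b(Q(2), -4))/(-21))**2 = ((-42 + (-3)**2 - 1*(-3)) + (14 - 1*(-2))/(-21))**2 = ((-42 + 9 + 3) + (14 + 2)*(-1/21))**2 = (-30 + 16*(-1/21))**2 = (-30 - 16/21)**2 = (-646/21)**2 = 417316/441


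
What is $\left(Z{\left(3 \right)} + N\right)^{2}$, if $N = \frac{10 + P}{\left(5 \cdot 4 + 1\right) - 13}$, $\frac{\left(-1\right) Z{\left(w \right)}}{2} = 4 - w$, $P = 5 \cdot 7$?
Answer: $\frac{841}{64} \approx 13.141$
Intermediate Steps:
$P = 35$
$Z{\left(w \right)} = -8 + 2 w$ ($Z{\left(w \right)} = - 2 \left(4 - w\right) = -8 + 2 w$)
$N = \frac{45}{8}$ ($N = \frac{10 + 35}{\left(5 \cdot 4 + 1\right) - 13} = \frac{45}{\left(20 + 1\right) - 13} = \frac{45}{21 - 13} = \frac{45}{8} \approx 5.625$)
$\left(Z{\left(3 \right)} + N\right)^{2} = \left(\left(-8 + 2 \cdot 3\right) + \frac{45}{8}\right)^{2} = \left(\left(-8 + 6\right) + \frac{45}{8}\right)^{2} = \left(-2 + \frac{45}{8}\right)^{2} = \left(\frac{29}{8}\right)^{2} = \frac{841}{64}$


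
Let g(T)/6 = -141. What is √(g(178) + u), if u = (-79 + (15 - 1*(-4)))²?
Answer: 9*√34 ≈ 52.479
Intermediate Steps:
g(T) = -846 (g(T) = 6*(-141) = -846)
u = 3600 (u = (-79 + (15 + 4))² = (-79 + 19)² = (-60)² = 3600)
√(g(178) + u) = √(-846 + 3600) = √2754 = 9*√34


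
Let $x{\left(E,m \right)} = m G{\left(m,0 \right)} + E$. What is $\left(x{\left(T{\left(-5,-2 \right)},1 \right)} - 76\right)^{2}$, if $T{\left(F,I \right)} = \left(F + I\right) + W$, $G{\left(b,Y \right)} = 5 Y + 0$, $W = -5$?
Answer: $7744$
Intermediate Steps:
$G{\left(b,Y \right)} = 5 Y$
$T{\left(F,I \right)} = -5 + F + I$ ($T{\left(F,I \right)} = \left(F + I\right) - 5 = -5 + F + I$)
$x{\left(E,m \right)} = E$ ($x{\left(E,m \right)} = m 5 \cdot 0 + E = m 0 + E = 0 + E = E$)
$\left(x{\left(T{\left(-5,-2 \right)},1 \right)} - 76\right)^{2} = \left(\left(-5 - 5 - 2\right) - 76\right)^{2} = \left(-12 - 76\right)^{2} = \left(-88\right)^{2} = 7744$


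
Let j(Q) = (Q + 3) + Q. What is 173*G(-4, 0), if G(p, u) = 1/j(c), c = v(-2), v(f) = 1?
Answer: 173/5 ≈ 34.600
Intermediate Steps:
c = 1
j(Q) = 3 + 2*Q (j(Q) = (3 + Q) + Q = 3 + 2*Q)
G(p, u) = ⅕ (G(p, u) = 1/(3 + 2*1) = 1/(3 + 2) = 1/5 = ⅕)
173*G(-4, 0) = 173*(⅕) = 173/5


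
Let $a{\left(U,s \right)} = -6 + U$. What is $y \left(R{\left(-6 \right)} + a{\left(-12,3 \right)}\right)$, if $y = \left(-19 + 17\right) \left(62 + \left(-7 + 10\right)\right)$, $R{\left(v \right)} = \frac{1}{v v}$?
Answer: $\frac{42055}{18} \approx 2336.4$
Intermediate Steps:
$R{\left(v \right)} = \frac{1}{v^{2}}$
$y = -130$ ($y = - 2 \left(62 + 3\right) = \left(-2\right) 65 = -130$)
$y \left(R{\left(-6 \right)} + a{\left(-12,3 \right)}\right) = - 130 \left(\frac{1}{36} - 18\right) = \left(-130\right) \left(- \frac{647}{36}\right) = \frac{42055}{18}$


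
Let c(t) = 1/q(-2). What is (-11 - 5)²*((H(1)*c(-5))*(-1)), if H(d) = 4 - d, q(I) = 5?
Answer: -768/5 ≈ -153.60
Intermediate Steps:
c(t) = ⅕ (c(t) = 1/5 = ⅕)
(-11 - 5)²*((H(1)*c(-5))*(-1)) = (-11 - 5)²*(((4 - 1*1)*(⅕))*(-1)) = (-16)²*(((4 - 1)*(⅕))*(-1)) = 256*((3*(⅕))*(-1)) = 256*((⅗)*(-1)) = 256*(-⅗) = -768/5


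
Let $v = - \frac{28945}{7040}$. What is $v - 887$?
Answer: $- \frac{1254685}{1408} \approx -891.11$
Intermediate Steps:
$v = - \frac{5789}{1408}$ ($v = \left(-28945\right) \frac{1}{7040} = - \frac{5789}{1408} \approx -4.1115$)
$v - 887 = - \frac{5789}{1408} - 887 = - \frac{1254685}{1408}$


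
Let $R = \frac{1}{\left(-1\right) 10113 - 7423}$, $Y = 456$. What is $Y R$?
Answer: $- \frac{57}{2192} \approx -0.026004$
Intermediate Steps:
$R = - \frac{1}{17536}$ ($R = \frac{1}{-10113 - 7423} = \frac{1}{-17536} = - \frac{1}{17536} \approx -5.7026 \cdot 10^{-5}$)
$Y R = 456 \left(- \frac{1}{17536}\right) = - \frac{57}{2192}$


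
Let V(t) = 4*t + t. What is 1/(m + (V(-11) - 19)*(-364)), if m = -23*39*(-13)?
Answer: 1/38597 ≈ 2.5909e-5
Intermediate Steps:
V(t) = 5*t
m = 11661 (m = -897*(-13) = 11661)
1/(m + (V(-11) - 19)*(-364)) = 1/(11661 + (5*(-11) - 19)*(-364)) = 1/(11661 + (-55 - 19)*(-364)) = 1/(11661 - 74*(-364)) = 1/(11661 + 26936) = 1/38597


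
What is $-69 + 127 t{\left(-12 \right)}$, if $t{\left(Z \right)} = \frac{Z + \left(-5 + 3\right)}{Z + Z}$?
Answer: $\frac{61}{12} \approx 5.0833$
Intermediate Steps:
$t{\left(Z \right)} = \frac{-2 + Z}{2 Z}$ ($t{\left(Z \right)} = \frac{Z - 2}{2 Z} = \left(-2 + Z\right) \frac{1}{2 Z} = \frac{-2 + Z}{2 Z}$)
$-69 + 127 t{\left(-12 \right)} = -69 + 127 \frac{-2 - 12}{2 \left(-12\right)} = -69 + 127 \cdot \frac{1}{2} \left(- \frac{1}{12}\right) \left(-14\right) = -69 + 127 \cdot \frac{7}{12} = -69 + \frac{889}{12} = \frac{61}{12}$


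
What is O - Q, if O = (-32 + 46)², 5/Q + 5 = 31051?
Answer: 6085011/31046 ≈ 196.00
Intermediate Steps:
Q = 5/31046 (Q = 5/(-5 + 31051) = 5/31046 ≈ 0.00016105)
O = 196 (O = 14² = 196)
O - Q = 196 - 1*5/31046 = 196 - 5/31046 = 6085011/31046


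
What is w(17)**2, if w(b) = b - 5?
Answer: 144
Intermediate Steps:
w(b) = -5 + b
w(17)**2 = (-5 + 17)**2 = 12**2 = 144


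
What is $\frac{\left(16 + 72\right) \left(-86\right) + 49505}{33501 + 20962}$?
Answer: $\frac{41937}{54463} \approx 0.77001$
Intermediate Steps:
$\frac{\left(16 + 72\right) \left(-86\right) + 49505}{33501 + 20962} = \frac{88 \left(-86\right) + 49505}{54463} = \left(-7568 + 49505\right) \frac{1}{54463} = 41937 \cdot \frac{1}{54463} = \frac{41937}{54463}$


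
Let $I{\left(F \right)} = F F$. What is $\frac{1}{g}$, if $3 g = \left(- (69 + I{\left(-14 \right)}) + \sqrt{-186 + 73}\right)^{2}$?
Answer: $\frac{3}{\left(265 - i \sqrt{113}\right)^{2}} \approx 4.2514 \cdot 10^{-5} + 3.4163 \cdot 10^{-6} i$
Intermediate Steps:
$I{\left(F \right)} = F^{2}$
$g = \frac{\left(-265 + i \sqrt{113}\right)^{2}}{3}$ ($g = \frac{\left(- (69 + \left(-14\right)^{2}) + \sqrt{-186 + 73}\right)^{2}}{3} = \frac{\left(- (69 + 196) + \sqrt{-113}\right)^{2}}{3} = \frac{\left(\left(-1\right) 265 + i \sqrt{113}\right)^{2}}{3} = \frac{\left(-265 + i \sqrt{113}\right)^{2}}{3} \approx 23371.0 - 1878.0 i$)
$\frac{1}{g} = \frac{1}{\frac{1}{3} \left(265 - i \sqrt{113}\right)^{2}} = \frac{3}{\left(265 - i \sqrt{113}\right)^{2}}$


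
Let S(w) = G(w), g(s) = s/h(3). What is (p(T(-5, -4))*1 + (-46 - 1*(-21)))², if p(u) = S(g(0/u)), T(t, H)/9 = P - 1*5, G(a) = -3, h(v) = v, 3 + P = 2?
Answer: 784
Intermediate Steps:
P = -1 (P = -3 + 2 = -1)
g(s) = s/3
T(t, H) = -54 (T(t, H) = 9*(-1 - 1*5) = 9*(-1 - 5) = 9*(-6) = -54)
S(w) = -3
p(u) = -3
(p(T(-5, -4))*1 + (-46 - 1*(-21)))² = (-3*1 + (-46 - 1*(-21)))² = (-3 + (-46 + 21))² = (-3 - 25)² = (-28)² = 784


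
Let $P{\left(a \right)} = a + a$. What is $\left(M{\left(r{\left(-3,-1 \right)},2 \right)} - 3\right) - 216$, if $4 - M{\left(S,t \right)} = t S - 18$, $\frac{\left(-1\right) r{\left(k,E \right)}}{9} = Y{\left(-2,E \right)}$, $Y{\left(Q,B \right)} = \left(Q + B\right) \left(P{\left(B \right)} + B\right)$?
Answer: $-35$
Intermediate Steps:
$P{\left(a \right)} = 2 a$
$Y{\left(Q,B \right)} = 3 B \left(B + Q\right)$ ($Y{\left(Q,B \right)} = \left(Q + B\right) \left(2 B + B\right) = \left(B + Q\right) 3 B = 3 B \left(B + Q\right)$)
$r{\left(k,E \right)} = - 27 E \left(-2 + E\right)$ ($r{\left(k,E \right)} = - 9 \cdot 3 E \left(E - 2\right) = - 9 \cdot 3 E \left(-2 + E\right) = - 27 E \left(-2 + E\right)$)
$M{\left(S,t \right)} = 22 - S t$ ($M{\left(S,t \right)} = 4 - \left(t S - 18\right) = 4 - \left(S t - 18\right) = 4 - \left(-18 + S t\right) = 22 - S t$)
$\left(M{\left(r{\left(-3,-1 \right)},2 \right)} - 3\right) - 216 = \left(\left(22 - 27 \left(-1\right) \left(2 - -1\right) 2\right) - 3\right) - 216 = \left(\left(22 - 27 \left(-1\right) \left(2 + 1\right) 2\right) - 3\right) - 216 = \left(\left(22 - 27 \left(-1\right) 3 \cdot 2\right) - 3\right) - 216 = \left(\left(22 - \left(-81\right) 2\right) - 3\right) - 216 = \left(\left(22 + 162\right) - 3\right) - 216 = \left(184 - 3\right) - 216 = 181 - 216 = -35$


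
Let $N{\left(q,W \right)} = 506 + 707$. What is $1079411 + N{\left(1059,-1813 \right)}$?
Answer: $1080624$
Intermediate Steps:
$N{\left(q,W \right)} = 1213$
$1079411 + N{\left(1059,-1813 \right)} = 1079411 + 1213 = 1080624$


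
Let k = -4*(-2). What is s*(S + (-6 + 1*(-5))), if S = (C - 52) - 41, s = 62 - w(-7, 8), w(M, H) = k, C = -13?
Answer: -6318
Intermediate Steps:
k = 8
w(M, H) = 8
s = 54 (s = 62 - 1*8 = 62 - 8 = 54)
S = -106 (S = (-13 - 52) - 41 = -65 - 41 = -106)
s*(S + (-6 + 1*(-5))) = 54*(-106 + (-6 + 1*(-5))) = 54*(-106 + (-6 - 5)) = 54*(-106 - 11) = 54*(-117) = -6318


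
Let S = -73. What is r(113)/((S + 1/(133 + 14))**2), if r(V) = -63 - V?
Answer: -950796/28783225 ≈ -0.033033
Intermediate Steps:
r(113)/((S + 1/(133 + 14))**2) = (-63 - 1*113)/((-73 + 1/(133 + 14))**2) = (-63 - 113)/((-73 + 1/147)**2) = -176/(-73 + 1/147)**2 = -176/((-10730/147)**2) = -176/115132900/21609 = -176*21609/115132900 = -950796/28783225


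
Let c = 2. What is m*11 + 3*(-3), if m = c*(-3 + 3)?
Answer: -9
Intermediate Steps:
m = 0 (m = 2*(-3 + 3) = 2*0 = 0)
m*11 + 3*(-3) = 0*11 + 3*(-3) = 0 - 9 = -9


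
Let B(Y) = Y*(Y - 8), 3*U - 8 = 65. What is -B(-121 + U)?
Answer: -91060/9 ≈ -10118.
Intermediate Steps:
U = 73/3 (U = 8/3 + (⅓)*65 = 8/3 + 65/3 = 73/3 ≈ 24.333)
B(Y) = Y*(-8 + Y)
-B(-121 + U) = -(-121 + 73/3)*(-8 + (-121 + 73/3)) = -(-290)*(-8 - 290/3)/3 = -(-290)*(-314)/(3*3) = -1*91060/9 = -91060/9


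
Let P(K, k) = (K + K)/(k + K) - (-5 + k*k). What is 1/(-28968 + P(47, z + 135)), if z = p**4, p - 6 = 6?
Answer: -10459/4556229110189 ≈ -2.2955e-9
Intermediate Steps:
p = 12 (p = 6 + 6 = 12)
z = 20736 (z = 12**4 = 20736)
P(K, k) = 5 - k**2 + 2*K/(K + k) (P(K, k) = (2*K)/(K + k) - (-5 + k**2) = 2*K/(K + k) + (5 - k**2) = 5 - k**2 + 2*K/(K + k))
1/(-28968 + P(47, z + 135)) = 1/(-28968 + (-(20736 + 135)**3 + 5*(20736 + 135) + 7*47 - 1*47*(20736 + 135)**2)/(47 + (20736 + 135))) = 1/(-28968 + (-1*20871**3 + 5*20871 + 329 - 1*47*20871**2)/(47 + 20871)) = 1/(-28968 + (-1*9091379236311 + 104355 + 329 - 1*47*435598641)/20918) = 1/(-28968 + (-9091379236311 + 104355 + 329 - 20473136127)/20918) = 1/(-28968 + (1/20918)*(-9111852267754)) = 1/(-28968 - 4555926133877/10459) = 1/(-4556229110189/10459) = -10459/4556229110189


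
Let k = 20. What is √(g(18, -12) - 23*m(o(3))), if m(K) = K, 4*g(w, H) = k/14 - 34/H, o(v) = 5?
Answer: I*√803922/84 ≈ 10.674*I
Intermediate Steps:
g(w, H) = 5/14 - 17/(2*H) (g(w, H) = (20/14 - 34/H)/4 = (20*(1/14) - 34/H)/4 = (10/7 - 34/H)/4 = 5/14 - 17/(2*H))
√(g(18, -12) - 23*m(o(3))) = √((1/14)*(-119 + 5*(-12))/(-12) - 23*5) = √((1/14)*(-1/12)*(-119 - 60) - 115) = √((1/14)*(-1/12)*(-179) - 115) = √(179/168 - 115) = √(-19141/168) = I*√803922/84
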